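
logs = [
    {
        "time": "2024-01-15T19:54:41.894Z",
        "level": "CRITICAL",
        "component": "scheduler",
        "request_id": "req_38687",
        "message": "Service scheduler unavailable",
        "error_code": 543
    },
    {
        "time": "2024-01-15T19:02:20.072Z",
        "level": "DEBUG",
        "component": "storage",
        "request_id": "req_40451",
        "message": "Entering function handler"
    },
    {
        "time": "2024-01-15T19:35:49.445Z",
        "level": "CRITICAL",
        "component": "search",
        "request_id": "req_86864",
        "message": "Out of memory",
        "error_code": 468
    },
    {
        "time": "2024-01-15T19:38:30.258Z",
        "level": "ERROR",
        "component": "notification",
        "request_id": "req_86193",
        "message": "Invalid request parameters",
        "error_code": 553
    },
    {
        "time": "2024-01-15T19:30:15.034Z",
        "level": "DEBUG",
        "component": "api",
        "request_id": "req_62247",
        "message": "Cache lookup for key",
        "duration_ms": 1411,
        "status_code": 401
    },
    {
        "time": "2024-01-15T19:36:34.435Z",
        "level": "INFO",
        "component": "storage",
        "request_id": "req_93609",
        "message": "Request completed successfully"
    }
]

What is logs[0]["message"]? "Service scheduler unavailable"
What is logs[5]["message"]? "Request completed successfully"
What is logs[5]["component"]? "storage"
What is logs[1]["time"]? "2024-01-15T19:02:20.072Z"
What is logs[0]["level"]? "CRITICAL"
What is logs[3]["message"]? "Invalid request parameters"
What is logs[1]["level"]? "DEBUG"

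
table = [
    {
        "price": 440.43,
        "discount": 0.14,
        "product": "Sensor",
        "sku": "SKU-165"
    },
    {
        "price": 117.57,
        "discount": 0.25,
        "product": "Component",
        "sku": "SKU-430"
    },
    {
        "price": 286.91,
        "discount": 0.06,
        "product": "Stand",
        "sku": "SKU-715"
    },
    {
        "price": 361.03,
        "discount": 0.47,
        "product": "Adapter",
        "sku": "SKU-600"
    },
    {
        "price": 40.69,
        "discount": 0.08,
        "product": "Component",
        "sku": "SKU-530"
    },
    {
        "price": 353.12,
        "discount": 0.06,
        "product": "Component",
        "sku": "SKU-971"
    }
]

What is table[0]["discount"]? 0.14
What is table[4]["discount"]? 0.08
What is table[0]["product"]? "Sensor"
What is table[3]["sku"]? "SKU-600"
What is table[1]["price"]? 117.57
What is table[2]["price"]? 286.91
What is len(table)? 6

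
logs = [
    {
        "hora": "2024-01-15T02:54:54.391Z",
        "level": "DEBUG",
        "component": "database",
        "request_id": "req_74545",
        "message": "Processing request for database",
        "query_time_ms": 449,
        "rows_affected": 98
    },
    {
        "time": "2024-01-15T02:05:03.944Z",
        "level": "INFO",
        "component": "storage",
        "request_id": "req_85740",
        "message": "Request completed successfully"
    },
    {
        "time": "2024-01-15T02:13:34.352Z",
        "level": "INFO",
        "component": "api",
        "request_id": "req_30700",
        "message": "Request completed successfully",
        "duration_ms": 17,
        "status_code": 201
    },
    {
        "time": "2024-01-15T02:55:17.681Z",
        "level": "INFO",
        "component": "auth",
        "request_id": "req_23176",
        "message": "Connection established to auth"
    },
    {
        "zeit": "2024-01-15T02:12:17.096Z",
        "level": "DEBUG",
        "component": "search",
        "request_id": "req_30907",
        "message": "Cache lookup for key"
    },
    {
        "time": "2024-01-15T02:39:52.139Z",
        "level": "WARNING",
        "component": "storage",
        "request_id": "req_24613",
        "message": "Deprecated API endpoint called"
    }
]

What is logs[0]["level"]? "DEBUG"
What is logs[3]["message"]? "Connection established to auth"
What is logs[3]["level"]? "INFO"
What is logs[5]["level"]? "WARNING"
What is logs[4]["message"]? "Cache lookup for key"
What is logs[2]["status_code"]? 201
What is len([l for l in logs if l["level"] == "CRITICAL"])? 0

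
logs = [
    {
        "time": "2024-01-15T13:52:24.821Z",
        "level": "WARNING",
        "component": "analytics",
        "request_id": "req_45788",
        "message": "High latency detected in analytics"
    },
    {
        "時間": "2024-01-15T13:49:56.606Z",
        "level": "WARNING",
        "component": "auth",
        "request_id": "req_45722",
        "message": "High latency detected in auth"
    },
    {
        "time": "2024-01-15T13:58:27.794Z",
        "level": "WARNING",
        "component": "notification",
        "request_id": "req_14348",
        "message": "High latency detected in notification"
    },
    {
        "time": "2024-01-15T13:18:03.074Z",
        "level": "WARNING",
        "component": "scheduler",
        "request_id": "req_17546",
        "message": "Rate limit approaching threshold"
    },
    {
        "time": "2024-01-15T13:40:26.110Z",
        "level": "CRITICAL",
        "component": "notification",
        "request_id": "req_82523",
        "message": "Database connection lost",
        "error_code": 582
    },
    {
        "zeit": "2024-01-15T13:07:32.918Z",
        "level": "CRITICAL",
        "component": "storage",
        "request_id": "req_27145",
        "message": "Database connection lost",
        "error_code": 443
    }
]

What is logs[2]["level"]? "WARNING"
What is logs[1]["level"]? "WARNING"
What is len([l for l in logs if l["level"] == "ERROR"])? 0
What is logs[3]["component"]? "scheduler"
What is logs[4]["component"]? "notification"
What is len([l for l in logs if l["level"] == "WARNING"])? 4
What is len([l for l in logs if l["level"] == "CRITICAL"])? 2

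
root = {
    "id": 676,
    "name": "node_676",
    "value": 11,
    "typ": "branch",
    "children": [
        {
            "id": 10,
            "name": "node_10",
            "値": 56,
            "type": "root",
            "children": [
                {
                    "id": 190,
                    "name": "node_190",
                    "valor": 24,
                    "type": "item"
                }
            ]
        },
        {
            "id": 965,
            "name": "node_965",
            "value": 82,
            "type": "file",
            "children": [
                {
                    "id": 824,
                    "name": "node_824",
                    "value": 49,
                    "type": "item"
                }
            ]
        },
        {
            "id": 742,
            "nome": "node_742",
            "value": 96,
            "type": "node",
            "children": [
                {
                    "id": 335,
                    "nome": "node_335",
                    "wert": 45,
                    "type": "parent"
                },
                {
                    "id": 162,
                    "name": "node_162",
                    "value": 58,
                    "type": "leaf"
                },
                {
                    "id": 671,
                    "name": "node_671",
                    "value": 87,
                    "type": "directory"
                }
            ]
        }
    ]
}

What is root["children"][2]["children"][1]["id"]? 162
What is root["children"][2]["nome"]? "node_742"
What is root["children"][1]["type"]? "file"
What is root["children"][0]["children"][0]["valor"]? 24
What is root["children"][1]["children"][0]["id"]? 824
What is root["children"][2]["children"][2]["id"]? 671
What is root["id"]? 676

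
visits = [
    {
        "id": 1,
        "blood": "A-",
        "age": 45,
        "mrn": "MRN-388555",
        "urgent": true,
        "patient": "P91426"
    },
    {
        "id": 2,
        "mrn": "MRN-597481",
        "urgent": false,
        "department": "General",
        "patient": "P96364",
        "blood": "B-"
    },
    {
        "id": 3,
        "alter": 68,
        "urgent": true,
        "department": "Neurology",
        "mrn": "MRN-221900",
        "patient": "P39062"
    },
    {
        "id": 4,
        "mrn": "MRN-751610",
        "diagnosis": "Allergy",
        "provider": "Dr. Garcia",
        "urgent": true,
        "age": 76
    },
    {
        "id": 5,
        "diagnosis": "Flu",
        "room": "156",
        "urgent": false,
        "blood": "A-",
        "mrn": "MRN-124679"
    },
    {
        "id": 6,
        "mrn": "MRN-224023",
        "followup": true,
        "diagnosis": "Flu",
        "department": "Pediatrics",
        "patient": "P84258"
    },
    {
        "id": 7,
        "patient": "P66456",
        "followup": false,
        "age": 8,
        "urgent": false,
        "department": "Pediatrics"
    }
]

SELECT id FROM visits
[1, 2, 3, 4, 5, 6, 7]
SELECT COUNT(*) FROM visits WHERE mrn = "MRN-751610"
1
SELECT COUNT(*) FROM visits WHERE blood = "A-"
2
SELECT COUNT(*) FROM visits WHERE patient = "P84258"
1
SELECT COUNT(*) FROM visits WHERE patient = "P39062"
1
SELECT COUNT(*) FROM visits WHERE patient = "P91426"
1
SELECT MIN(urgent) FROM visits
False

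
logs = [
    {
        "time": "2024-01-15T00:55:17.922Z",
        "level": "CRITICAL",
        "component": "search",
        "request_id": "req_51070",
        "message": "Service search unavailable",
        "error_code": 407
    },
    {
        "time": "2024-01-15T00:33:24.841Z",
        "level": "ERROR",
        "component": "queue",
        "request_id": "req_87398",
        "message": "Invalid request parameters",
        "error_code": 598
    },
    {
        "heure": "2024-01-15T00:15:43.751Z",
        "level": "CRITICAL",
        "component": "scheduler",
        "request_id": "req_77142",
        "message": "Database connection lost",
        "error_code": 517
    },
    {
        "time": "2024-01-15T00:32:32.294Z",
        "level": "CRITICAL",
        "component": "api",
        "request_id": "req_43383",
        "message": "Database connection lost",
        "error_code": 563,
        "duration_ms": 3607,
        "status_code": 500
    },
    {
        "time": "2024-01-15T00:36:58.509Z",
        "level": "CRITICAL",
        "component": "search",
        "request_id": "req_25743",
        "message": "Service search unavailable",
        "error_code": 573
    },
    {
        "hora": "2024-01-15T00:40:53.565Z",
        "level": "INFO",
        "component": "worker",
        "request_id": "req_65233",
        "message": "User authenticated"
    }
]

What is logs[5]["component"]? "worker"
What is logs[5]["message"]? "User authenticated"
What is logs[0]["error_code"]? 407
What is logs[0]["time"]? "2024-01-15T00:55:17.922Z"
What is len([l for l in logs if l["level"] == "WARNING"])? 0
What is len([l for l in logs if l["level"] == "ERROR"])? 1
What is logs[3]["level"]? "CRITICAL"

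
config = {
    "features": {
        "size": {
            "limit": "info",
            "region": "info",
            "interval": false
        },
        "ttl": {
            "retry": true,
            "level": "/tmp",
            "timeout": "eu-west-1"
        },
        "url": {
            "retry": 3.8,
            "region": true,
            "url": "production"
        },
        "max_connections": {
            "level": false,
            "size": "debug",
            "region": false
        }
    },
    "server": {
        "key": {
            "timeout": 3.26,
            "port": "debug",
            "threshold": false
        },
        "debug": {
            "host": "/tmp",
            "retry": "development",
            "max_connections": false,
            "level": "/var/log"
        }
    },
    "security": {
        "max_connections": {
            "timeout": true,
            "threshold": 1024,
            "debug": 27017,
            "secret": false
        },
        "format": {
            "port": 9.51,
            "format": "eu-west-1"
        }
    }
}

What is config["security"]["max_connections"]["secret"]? False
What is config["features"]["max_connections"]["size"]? "debug"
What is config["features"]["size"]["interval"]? False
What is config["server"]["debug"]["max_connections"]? False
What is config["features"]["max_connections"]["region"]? False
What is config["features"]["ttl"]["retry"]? True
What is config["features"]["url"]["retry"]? 3.8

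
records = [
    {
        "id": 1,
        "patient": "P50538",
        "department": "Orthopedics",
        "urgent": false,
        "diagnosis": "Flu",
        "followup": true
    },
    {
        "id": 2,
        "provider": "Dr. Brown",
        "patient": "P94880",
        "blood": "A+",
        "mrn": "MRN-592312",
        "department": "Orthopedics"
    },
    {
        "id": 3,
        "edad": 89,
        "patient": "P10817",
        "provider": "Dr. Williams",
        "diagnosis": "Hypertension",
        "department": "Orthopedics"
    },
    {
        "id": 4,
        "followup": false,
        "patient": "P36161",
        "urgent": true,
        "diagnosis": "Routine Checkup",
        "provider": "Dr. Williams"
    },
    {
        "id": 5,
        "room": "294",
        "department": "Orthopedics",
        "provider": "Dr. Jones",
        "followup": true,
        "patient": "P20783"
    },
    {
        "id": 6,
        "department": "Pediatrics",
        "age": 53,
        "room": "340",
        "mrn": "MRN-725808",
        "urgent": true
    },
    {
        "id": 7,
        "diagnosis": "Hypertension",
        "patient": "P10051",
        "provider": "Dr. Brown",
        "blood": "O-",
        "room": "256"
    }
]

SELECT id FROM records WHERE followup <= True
[1, 4, 5]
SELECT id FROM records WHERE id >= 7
[7]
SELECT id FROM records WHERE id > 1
[2, 3, 4, 5, 6, 7]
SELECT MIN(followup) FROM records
False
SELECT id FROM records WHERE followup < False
[]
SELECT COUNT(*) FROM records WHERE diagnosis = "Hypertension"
2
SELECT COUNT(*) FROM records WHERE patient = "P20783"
1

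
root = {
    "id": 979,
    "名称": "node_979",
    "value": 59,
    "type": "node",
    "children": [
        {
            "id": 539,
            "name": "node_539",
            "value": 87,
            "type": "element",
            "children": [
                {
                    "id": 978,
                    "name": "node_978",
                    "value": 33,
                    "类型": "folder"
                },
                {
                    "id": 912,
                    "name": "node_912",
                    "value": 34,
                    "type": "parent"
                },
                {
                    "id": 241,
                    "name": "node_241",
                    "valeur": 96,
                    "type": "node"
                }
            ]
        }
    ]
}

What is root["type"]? "node"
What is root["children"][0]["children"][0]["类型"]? "folder"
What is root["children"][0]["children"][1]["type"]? "parent"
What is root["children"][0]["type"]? "element"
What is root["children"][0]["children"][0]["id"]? 978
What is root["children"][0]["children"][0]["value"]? 33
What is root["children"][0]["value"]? 87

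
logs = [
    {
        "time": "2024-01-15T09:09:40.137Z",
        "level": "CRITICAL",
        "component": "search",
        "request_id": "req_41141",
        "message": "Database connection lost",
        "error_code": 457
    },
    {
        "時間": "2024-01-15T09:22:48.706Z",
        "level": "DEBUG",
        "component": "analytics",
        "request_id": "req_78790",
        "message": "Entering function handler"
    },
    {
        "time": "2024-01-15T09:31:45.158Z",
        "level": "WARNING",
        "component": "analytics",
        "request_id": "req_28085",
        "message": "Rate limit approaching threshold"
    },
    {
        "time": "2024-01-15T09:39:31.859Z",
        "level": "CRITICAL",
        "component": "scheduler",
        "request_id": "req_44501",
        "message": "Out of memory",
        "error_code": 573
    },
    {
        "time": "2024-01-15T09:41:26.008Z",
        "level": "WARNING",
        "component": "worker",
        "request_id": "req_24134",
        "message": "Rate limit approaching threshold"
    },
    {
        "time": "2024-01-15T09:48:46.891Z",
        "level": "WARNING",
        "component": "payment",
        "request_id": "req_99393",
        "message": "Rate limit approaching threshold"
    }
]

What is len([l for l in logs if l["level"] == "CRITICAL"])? 2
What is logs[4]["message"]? "Rate limit approaching threshold"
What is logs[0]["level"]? "CRITICAL"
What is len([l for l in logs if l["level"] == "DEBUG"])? 1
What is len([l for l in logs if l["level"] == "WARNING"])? 3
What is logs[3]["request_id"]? "req_44501"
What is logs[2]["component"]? "analytics"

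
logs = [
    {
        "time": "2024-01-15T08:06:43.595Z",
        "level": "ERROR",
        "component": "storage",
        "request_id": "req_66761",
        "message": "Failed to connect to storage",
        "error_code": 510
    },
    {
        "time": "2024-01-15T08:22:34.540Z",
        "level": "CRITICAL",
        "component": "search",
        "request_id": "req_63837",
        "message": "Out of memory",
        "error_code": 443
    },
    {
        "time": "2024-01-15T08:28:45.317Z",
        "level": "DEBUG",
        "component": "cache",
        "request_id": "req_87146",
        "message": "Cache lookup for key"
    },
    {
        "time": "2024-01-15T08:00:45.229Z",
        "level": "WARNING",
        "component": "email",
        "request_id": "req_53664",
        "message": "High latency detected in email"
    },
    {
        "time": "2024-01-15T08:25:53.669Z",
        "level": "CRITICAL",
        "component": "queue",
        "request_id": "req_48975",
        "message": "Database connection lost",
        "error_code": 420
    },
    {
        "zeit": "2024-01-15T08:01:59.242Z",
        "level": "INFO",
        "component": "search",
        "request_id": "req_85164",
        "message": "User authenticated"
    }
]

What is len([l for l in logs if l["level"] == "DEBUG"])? 1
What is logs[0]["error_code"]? 510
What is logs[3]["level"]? "WARNING"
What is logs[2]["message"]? "Cache lookup for key"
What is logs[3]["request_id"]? "req_53664"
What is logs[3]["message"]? "High latency detected in email"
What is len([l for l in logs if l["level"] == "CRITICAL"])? 2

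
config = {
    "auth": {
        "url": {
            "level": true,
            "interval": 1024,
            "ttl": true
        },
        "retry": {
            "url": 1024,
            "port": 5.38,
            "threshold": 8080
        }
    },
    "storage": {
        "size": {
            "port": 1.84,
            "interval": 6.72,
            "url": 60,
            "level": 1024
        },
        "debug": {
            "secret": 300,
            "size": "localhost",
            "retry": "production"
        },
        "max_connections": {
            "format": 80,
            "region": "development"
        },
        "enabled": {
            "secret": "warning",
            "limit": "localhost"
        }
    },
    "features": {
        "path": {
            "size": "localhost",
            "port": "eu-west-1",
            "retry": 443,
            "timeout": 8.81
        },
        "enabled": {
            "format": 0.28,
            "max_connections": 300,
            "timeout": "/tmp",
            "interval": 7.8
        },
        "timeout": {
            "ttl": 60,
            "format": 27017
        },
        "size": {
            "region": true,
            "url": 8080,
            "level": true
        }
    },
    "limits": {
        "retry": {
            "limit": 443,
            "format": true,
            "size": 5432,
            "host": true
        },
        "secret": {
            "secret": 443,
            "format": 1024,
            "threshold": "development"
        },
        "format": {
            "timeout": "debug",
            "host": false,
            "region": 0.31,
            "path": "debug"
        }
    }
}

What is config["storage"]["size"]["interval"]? 6.72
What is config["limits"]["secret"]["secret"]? 443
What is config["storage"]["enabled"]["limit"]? "localhost"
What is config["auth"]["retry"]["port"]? 5.38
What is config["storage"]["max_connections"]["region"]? "development"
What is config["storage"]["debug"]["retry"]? "production"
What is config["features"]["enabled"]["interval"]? 7.8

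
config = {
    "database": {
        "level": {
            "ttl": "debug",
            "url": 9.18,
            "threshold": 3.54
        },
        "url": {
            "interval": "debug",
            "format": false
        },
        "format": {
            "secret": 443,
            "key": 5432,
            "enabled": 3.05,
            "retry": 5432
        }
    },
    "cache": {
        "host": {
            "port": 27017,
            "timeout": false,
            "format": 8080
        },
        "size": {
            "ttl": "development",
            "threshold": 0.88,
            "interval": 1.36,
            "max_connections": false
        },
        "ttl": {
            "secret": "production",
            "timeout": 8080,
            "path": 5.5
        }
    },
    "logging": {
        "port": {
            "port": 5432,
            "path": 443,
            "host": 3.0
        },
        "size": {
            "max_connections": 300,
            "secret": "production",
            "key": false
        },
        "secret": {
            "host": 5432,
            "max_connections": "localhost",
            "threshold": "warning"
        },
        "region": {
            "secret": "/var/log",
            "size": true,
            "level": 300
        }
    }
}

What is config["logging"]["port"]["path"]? 443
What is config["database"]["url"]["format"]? False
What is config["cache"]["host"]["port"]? 27017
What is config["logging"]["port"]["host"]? 3.0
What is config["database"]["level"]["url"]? 9.18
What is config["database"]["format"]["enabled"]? 3.05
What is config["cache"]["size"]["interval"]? 1.36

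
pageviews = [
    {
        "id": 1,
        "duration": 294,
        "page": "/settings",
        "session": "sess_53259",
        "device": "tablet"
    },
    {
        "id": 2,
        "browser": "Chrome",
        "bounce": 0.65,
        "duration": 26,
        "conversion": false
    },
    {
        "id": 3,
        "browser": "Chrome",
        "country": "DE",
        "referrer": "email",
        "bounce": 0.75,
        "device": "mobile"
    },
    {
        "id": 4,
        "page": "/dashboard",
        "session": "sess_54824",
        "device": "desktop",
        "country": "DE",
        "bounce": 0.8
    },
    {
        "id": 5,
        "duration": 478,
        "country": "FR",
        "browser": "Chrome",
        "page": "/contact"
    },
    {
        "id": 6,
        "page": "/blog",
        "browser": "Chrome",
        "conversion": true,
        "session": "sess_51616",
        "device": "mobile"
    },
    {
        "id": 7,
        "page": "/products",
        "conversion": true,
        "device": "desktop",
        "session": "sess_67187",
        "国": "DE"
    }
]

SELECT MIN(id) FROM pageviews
1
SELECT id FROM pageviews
[1, 2, 3, 4, 5, 6, 7]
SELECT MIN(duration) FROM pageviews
26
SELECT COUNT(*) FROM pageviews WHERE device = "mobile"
2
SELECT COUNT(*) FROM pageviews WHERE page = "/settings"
1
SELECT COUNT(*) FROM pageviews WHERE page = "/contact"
1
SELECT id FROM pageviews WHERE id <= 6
[1, 2, 3, 4, 5, 6]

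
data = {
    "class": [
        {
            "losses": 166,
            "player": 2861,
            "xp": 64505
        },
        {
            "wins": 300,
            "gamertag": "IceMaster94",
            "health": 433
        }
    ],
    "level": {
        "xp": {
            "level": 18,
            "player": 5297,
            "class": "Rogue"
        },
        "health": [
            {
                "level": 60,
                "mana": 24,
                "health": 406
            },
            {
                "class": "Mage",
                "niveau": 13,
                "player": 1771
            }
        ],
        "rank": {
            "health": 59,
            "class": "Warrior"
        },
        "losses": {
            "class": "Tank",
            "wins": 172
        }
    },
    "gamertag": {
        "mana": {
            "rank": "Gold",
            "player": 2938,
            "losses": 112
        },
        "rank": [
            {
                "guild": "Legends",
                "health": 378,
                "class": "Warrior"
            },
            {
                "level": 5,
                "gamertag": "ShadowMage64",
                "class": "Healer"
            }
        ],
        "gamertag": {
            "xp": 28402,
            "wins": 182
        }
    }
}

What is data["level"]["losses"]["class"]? "Tank"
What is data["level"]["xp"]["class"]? "Rogue"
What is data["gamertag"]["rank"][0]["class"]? "Warrior"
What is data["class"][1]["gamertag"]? "IceMaster94"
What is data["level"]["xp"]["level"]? 18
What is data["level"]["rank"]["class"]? "Warrior"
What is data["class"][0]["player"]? 2861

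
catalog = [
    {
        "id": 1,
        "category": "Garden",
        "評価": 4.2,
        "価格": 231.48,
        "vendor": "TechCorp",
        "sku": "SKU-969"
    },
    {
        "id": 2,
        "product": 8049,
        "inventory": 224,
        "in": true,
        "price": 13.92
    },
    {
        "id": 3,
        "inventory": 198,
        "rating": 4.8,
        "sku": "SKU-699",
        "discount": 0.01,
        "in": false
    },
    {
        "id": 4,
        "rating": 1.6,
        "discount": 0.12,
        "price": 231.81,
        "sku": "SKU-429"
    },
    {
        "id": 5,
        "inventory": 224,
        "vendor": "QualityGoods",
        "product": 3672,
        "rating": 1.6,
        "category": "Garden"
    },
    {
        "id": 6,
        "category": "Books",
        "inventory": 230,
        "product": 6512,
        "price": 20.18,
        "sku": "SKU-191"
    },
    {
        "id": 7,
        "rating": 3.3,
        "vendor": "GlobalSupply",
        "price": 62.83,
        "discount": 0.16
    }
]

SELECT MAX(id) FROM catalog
7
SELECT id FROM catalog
[1, 2, 3, 4, 5, 6, 7]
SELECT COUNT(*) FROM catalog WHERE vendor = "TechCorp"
1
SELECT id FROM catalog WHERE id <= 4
[1, 2, 3, 4]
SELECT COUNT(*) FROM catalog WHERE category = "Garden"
2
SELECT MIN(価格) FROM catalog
231.48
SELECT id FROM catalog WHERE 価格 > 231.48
[]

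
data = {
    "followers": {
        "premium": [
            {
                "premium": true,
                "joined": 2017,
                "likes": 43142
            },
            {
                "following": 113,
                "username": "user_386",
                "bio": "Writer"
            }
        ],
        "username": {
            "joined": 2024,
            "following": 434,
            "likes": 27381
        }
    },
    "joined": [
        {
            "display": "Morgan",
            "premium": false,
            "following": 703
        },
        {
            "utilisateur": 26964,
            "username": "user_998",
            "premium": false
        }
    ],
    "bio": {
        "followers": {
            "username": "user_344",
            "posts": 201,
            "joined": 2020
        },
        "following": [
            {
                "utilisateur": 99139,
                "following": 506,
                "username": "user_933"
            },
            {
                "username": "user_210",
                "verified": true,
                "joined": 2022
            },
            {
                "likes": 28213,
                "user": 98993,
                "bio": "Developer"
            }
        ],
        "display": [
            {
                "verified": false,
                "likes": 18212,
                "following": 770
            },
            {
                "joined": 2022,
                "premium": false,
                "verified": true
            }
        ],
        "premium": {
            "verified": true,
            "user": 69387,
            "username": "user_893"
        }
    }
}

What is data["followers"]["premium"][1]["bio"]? "Writer"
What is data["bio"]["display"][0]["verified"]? False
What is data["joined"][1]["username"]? "user_998"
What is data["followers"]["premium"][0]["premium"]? True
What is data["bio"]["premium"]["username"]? "user_893"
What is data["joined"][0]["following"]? 703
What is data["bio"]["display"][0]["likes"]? 18212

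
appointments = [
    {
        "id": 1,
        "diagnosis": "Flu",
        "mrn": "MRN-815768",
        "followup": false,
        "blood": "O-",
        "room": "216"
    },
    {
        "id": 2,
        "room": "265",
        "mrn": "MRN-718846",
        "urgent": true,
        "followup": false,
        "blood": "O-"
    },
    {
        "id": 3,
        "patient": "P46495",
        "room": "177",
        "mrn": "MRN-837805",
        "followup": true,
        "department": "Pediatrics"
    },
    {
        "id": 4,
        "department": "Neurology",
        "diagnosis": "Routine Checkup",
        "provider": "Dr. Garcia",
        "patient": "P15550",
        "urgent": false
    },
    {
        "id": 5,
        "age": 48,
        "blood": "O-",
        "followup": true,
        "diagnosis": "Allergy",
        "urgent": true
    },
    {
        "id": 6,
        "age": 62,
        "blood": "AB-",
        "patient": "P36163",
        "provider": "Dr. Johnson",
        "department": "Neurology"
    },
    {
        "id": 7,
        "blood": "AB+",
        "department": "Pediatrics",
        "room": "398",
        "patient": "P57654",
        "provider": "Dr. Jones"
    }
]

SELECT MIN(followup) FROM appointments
False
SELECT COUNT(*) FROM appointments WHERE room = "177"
1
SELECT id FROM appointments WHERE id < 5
[1, 2, 3, 4]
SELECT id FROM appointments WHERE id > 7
[]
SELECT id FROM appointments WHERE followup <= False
[1, 2]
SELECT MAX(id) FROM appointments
7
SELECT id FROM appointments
[1, 2, 3, 4, 5, 6, 7]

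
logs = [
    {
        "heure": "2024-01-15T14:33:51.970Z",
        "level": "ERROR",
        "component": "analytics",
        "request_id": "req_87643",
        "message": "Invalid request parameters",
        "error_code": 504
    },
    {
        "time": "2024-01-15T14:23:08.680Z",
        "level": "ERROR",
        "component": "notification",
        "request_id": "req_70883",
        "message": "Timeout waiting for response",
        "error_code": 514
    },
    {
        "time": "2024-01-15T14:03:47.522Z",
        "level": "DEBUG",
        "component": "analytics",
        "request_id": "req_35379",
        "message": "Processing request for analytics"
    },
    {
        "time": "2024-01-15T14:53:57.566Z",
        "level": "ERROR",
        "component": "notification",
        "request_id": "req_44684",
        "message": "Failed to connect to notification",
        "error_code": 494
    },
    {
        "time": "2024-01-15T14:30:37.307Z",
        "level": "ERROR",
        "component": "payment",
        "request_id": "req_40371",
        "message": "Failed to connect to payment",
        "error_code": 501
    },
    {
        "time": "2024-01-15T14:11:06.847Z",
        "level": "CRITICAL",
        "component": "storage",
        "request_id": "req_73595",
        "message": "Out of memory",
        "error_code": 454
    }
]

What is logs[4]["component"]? "payment"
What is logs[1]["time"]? "2024-01-15T14:23:08.680Z"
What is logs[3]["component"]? "notification"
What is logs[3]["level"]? "ERROR"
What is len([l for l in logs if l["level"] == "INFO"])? 0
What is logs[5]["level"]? "CRITICAL"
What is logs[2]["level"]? "DEBUG"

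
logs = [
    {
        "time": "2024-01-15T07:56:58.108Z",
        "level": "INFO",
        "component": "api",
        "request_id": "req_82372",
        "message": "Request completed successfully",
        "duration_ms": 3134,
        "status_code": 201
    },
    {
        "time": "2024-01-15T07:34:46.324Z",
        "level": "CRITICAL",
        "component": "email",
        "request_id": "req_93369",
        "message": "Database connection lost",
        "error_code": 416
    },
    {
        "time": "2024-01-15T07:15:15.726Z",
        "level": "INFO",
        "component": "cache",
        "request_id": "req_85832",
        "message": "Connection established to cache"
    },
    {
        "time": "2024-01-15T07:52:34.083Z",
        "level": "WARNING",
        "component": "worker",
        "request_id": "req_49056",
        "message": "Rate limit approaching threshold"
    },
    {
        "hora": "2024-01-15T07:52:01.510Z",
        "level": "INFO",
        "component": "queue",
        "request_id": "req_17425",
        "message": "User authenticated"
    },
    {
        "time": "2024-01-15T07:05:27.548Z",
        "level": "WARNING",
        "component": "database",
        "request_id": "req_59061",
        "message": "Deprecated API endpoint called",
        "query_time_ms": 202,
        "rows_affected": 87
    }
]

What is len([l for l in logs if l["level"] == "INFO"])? 3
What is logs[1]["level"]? "CRITICAL"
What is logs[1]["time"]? "2024-01-15T07:34:46.324Z"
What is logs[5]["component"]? "database"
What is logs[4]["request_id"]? "req_17425"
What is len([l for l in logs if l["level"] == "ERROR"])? 0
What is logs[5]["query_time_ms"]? 202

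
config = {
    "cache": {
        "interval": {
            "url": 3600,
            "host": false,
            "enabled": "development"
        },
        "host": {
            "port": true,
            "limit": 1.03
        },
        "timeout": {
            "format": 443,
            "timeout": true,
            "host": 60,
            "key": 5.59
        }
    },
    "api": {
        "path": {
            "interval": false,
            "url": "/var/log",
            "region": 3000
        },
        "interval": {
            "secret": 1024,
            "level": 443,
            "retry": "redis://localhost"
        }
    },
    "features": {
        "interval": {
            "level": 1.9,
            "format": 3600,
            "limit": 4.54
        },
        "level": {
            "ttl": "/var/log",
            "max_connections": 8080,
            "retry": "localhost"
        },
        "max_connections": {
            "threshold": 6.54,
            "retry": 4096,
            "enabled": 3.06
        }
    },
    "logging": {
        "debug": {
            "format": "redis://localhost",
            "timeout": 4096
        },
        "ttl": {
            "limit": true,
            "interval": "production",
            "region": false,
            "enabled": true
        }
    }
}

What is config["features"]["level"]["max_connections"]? 8080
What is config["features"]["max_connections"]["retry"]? 4096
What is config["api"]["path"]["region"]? 3000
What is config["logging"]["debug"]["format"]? "redis://localhost"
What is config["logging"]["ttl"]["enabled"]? True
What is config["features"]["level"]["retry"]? "localhost"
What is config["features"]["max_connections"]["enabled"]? 3.06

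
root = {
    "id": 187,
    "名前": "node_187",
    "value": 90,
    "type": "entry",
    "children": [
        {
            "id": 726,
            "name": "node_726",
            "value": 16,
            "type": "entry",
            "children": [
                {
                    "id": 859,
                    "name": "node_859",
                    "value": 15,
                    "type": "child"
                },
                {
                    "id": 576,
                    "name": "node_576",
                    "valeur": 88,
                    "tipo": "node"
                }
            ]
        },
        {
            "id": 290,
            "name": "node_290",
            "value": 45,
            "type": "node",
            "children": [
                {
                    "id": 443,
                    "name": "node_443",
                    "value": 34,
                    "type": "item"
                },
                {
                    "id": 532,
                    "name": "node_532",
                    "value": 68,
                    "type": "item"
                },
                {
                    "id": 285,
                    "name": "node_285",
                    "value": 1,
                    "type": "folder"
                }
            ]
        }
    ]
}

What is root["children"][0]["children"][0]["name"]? "node_859"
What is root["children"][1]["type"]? "node"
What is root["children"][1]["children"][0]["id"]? 443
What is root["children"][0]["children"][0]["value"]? 15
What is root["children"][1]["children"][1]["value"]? 68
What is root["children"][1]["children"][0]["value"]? 34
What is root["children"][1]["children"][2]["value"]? 1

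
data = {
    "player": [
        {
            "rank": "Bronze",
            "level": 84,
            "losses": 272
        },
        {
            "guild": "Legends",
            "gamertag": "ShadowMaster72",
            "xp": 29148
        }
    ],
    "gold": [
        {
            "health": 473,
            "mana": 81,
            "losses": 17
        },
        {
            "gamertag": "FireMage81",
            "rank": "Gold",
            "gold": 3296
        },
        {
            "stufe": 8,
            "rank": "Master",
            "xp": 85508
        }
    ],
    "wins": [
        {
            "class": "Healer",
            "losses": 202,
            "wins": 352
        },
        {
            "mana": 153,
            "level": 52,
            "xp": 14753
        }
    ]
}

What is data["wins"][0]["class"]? "Healer"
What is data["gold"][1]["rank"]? "Gold"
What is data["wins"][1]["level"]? 52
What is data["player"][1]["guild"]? "Legends"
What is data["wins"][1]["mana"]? 153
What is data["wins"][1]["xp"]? 14753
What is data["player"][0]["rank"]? "Bronze"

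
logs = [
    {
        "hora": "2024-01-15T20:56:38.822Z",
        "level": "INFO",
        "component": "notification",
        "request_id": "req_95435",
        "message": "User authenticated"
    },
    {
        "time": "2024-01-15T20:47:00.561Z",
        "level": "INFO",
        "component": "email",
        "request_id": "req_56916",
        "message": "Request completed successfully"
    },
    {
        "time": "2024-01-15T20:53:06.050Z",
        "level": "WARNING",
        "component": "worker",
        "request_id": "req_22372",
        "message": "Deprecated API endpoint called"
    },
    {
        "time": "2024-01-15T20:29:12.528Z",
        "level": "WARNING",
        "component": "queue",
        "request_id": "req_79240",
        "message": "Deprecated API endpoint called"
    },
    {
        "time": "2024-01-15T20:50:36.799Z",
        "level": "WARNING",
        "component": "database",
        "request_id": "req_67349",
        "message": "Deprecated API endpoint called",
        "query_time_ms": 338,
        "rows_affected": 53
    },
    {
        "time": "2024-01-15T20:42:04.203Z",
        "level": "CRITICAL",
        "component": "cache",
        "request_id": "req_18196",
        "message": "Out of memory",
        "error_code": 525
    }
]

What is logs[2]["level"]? "WARNING"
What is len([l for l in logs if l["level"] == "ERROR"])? 0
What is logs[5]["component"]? "cache"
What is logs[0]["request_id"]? "req_95435"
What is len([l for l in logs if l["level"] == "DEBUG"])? 0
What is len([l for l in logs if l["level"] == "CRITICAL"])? 1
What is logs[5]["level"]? "CRITICAL"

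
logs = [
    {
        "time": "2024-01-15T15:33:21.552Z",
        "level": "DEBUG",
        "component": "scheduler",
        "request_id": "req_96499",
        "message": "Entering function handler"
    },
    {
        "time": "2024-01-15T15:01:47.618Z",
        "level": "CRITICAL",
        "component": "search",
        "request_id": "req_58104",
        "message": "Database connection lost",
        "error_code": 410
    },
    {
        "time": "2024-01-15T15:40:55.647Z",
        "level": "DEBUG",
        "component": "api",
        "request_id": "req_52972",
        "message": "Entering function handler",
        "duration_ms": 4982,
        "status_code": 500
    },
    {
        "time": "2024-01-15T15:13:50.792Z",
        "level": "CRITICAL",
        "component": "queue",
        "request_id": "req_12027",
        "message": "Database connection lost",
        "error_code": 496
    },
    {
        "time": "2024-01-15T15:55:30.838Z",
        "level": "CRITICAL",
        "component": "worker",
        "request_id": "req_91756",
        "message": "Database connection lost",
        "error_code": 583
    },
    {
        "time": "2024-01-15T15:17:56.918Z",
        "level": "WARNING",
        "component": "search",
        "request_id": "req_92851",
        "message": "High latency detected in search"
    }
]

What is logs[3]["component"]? "queue"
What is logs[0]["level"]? "DEBUG"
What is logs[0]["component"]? "scheduler"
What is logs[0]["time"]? "2024-01-15T15:33:21.552Z"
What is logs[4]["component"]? "worker"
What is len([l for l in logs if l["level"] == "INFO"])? 0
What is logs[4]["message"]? "Database connection lost"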